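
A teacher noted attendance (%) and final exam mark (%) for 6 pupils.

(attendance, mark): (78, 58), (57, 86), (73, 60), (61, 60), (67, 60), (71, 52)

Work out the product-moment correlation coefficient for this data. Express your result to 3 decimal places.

n = 6, Σx = 407, Σy = 376, Σx² = 27913, Σy² = 24264, Σxy = 25178
nΣxy − ΣxΣy = 151068 − 153032 = -1964
nΣx² − (Σx)² = 167478 − 165649 = 1829; nΣy² − (Σy)² = 145584 − 141376 = 4208
r = -1964 / √(1829 × 4208) = -1964 / 2774.2444 ≈ -0.708

-0.708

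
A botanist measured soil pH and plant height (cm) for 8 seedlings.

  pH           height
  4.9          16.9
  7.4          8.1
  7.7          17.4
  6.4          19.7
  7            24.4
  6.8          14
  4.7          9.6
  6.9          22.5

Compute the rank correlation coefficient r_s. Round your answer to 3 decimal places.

Rank pH: 2, 7, 8, 3, 6, 4, 1, 5
Rank height: 4, 1, 5, 6, 8, 3, 2, 7
d = rank(pH) − rank(height): -2, 6, 3, -3, -2, 1, -1, -2; Σd² = 68
ρ = 1 − 6Σd² / [n(n²−1)] = 1 − 6×68 / (8×63) = 1 − 408/504 ≈ 0.190

0.190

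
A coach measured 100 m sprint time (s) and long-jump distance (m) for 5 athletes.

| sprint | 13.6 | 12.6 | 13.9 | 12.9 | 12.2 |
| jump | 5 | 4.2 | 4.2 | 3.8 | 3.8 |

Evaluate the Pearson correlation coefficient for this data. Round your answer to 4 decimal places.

0.6105

n = 5, Σx = 65.2, Σy = 21, Σx² = 852.18, Σy² = 89.16, Σxy = 274.68
nΣxy − ΣxΣy = 1373.4 − 1369.2 = 4.2
nΣx² − (Σx)² = 4260.9 − 4251.04 = 9.86; nΣy² − (Σy)² = 445.8 − 441 = 4.8
r = 4.2 / √(9.86 × 4.8) = 4.2 / 6.8795 ≈ 0.6105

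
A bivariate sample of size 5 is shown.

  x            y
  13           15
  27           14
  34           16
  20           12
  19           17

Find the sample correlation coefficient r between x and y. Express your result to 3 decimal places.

n = 5, Σx = 113, Σy = 74, Σx² = 2815, Σy² = 1110, Σxy = 1680
nΣxy − ΣxΣy = 8400 − 8362 = 38
nΣx² − (Σx)² = 14075 − 12769 = 1306; nΣy² − (Σy)² = 5550 − 5476 = 74
r = 38 / √(1306 × 74) = 38 / 310.8762 ≈ 0.122

0.122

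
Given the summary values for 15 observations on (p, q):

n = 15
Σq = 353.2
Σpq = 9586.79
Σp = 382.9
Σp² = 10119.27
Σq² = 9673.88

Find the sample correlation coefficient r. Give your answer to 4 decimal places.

r = (nΣpq − ΣpΣq) / √[(nΣp² − (Σp)²)(nΣq² − (Σq)²)]
Numerator: 15×9586.79 − 382.9×353.2 = 8561.57
Denominator: √[(151789.05 − 146612.41)(145108.2 − 124750.24)] = √[5176.64 × 20357.96] = 10265.7601
r = 8561.57 / 10265.7601 ≈ 0.8340

0.8340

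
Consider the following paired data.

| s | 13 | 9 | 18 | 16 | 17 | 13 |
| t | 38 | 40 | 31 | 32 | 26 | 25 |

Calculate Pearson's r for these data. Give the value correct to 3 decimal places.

-0.601

n = 6, Σs = 86, Σt = 192, Σs² = 1288, Σt² = 6330, Σst = 2691
nΣst − ΣsΣt = 16146 − 16512 = -366
nΣs² − (Σs)² = 7728 − 7396 = 332; nΣt² − (Σt)² = 37980 − 36864 = 1116
r = -366 / √(332 × 1116) = -366 / 608.6970 ≈ -0.601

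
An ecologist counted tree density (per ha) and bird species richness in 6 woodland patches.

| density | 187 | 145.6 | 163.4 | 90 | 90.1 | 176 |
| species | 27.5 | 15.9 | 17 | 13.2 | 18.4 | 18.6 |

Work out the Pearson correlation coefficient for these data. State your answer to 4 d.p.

n = 6, Σx = 852.1, Σy = 110.6, Σx² = 130061.93, Σy² = 2156.82, Σxy = 16354.78
nΣxy − ΣxΣy = 98128.68 − 94242.26 = 3886.42
nΣx² − (Σx)² = 780371.58 − 726074.41 = 54297.17; nΣy² − (Σy)² = 12940.92 − 12232.36 = 708.56
r = 3886.42 / √(54297.17 × 708.56) = 3886.42 / 6202.6448 ≈ 0.6266

0.6266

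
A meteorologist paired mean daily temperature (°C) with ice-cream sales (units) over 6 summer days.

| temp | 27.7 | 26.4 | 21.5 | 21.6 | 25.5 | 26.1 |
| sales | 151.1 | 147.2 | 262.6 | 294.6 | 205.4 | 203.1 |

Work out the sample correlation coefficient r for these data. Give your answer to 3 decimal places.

n = 6, Σx = 148.8, Σy = 1264, Σx² = 3724.52, Σy² = 283685.74, Σxy = 30619.42
nΣxy − ΣxΣy = 183716.52 − 188083.2 = -4366.68
nΣx² − (Σx)² = 22347.12 − 22141.44 = 205.68; nΣy² − (Σy)² = 1702114.44 − 1597696 = 104418.44
r = -4366.68 / √(205.68 × 104418.44) = -4366.68 / 4634.3052 ≈ -0.942

-0.942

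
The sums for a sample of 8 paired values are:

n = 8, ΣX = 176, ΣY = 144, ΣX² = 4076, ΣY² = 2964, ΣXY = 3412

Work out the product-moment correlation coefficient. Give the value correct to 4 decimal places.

0.8857

r = (nΣXY − ΣXΣY) / √[(nΣX² − (ΣX)²)(nΣY² − (ΣY)²)]
Numerator: 8×3412 − 176×144 = 1952
Denominator: √[(32608 − 30976)(23712 − 20736)] = √[1632 × 2976] = 2203.8221
r = 1952 / 2203.8221 ≈ 0.8857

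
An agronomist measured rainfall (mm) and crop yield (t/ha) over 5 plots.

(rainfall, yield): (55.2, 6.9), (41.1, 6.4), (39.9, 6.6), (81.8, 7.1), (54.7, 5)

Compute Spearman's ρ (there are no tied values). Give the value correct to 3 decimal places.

Rank rainfall: 4, 2, 1, 5, 3
Rank yield: 4, 2, 3, 5, 1
d = rank(rainfall) − rank(yield): 0, 0, -2, 0, 2; Σd² = 8
ρ = 1 − 6Σd² / [n(n²−1)] = 1 − 6×8 / (5×24) = 1 − 48/120 ≈ 0.600

0.600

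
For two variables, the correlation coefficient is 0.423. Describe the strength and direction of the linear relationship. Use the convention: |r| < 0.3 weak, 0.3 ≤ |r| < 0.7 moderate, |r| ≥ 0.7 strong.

moderate positive

r = 0.423 > 0 so the relationship is positive.
|r| = 0.423, which falls in the moderate range.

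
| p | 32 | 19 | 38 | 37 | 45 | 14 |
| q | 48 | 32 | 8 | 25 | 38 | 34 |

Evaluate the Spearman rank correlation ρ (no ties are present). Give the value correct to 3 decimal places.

Rank p: 3, 2, 5, 4, 6, 1
Rank q: 6, 3, 1, 2, 5, 4
d = rank(p) − rank(q): -3, -1, 4, 2, 1, -3; Σd² = 40
ρ = 1 − 6Σd² / [n(n²−1)] = 1 − 6×40 / (6×35) = 1 − 240/210 ≈ -0.143

-0.143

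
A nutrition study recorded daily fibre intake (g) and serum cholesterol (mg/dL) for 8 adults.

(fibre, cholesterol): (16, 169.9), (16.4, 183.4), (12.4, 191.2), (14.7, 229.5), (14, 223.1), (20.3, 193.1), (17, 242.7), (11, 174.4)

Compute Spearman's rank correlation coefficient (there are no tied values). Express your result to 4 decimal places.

0.3095

Rank fibre: 5, 6, 2, 4, 3, 8, 7, 1
Rank cholesterol: 1, 3, 4, 7, 6, 5, 8, 2
d = rank(fibre) − rank(cholesterol): 4, 3, -2, -3, -3, 3, -1, -1; Σd² = 58
ρ = 1 − 6Σd² / [n(n²−1)] = 1 − 6×58 / (8×63) = 1 − 348/504 ≈ 0.3095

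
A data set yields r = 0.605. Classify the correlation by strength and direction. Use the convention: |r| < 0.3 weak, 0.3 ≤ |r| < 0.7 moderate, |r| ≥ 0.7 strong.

moderate positive

r = 0.605 > 0 so the relationship is positive.
|r| = 0.605, which falls in the moderate range.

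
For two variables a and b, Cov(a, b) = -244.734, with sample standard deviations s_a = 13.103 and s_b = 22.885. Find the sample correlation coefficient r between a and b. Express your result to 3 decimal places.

r = Cov(a,b) / (s_a · s_b) = -244.734 / (13.103 × 22.885)
  = -244.734 / 299.8622 ≈ -0.816

-0.816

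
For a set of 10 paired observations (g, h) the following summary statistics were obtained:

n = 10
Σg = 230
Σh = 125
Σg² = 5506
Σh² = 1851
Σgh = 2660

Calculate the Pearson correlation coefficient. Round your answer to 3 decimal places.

-0.861

r = (nΣgh − ΣgΣh) / √[(nΣg² − (Σg)²)(nΣh² − (Σh)²)]
Numerator: 10×2660 − 230×125 = -2150
Denominator: √[(55060 − 52900)(18510 − 15625)] = √[2160 × 2885] = 2496.3173
r = -2150 / 2496.3173 ≈ -0.861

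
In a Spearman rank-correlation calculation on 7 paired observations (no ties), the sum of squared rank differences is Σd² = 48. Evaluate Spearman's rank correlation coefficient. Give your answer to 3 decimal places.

ρ = 1 − 6Σd² / [n(n²−1)] = 1 − 6×48 / (7×48)
  = 1 − 288/336 = 1 − 0.8571 ≈ 0.143

0.143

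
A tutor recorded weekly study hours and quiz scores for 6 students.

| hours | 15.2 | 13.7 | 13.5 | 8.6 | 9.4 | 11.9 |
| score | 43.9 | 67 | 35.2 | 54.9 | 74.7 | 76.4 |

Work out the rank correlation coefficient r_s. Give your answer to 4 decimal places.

-0.3714

Rank hours: 6, 5, 4, 1, 2, 3
Rank score: 2, 4, 1, 3, 5, 6
d = rank(hours) − rank(score): 4, 1, 3, -2, -3, -3; Σd² = 48
ρ = 1 − 6Σd² / [n(n²−1)] = 1 − 6×48 / (6×35) = 1 − 288/210 ≈ -0.3714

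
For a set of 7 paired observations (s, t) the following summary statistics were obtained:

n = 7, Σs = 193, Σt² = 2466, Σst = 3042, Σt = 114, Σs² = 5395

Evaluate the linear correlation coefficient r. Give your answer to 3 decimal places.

r = (nΣst − ΣsΣt) / √[(nΣs² − (Σs)²)(nΣt² − (Σt)²)]
Numerator: 7×3042 − 193×114 = -708
Denominator: √[(37765 − 37249)(17262 − 12996)] = √[516 × 4266] = 1483.6630
r = -708 / 1483.6630 ≈ -0.477

-0.477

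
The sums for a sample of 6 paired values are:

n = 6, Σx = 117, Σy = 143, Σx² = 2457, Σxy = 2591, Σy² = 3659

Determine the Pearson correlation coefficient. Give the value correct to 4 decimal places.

r = (nΣxy − ΣxΣy) / √[(nΣx² − (Σx)²)(nΣy² − (Σy)²)]
Numerator: 6×2591 − 117×143 = -1185
Denominator: √[(14742 − 13689)(21954 − 20449)] = √[1053 × 1505] = 1258.8745
r = -1185 / 1258.8745 ≈ -0.9413

-0.9413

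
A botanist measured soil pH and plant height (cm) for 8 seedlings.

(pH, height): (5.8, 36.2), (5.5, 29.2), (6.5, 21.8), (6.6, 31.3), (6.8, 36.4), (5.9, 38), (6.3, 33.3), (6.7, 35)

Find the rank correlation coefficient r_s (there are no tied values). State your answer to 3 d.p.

Rank pH: 2, 1, 5, 6, 8, 3, 4, 7
Rank height: 6, 2, 1, 3, 7, 8, 4, 5
d = rank(pH) − rank(height): -4, -1, 4, 3, 1, -5, 0, 2; Σd² = 72
ρ = 1 − 6Σd² / [n(n²−1)] = 1 − 6×72 / (8×63) = 1 − 432/504 ≈ 0.143

0.143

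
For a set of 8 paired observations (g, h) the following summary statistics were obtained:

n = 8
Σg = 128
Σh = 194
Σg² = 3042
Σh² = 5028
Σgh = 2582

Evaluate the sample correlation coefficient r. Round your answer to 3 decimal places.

r = (nΣgh − ΣgΣh) / √[(nΣg² − (Σg)²)(nΣh² − (Σh)²)]
Numerator: 8×2582 − 128×194 = -4176
Denominator: √[(24336 − 16384)(40224 − 37636)] = √[7952 × 2588] = 4536.4938
r = -4176 / 4536.4938 ≈ -0.921

-0.921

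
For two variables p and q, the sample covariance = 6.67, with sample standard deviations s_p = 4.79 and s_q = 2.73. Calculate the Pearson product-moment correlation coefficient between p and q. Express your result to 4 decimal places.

0.5101

r = Cov(p,q) / (s_p · s_q) = 6.67 / (4.79 × 2.73)
  = 6.67 / 13.0767 ≈ 0.5101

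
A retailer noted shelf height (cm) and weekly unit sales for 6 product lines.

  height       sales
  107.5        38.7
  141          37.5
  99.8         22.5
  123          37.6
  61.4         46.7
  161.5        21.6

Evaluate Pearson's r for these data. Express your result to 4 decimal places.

-0.5767

n = 6, Σx = 694.2, Σy = 204.6, Σx² = 86378.5, Σy² = 7471.4, Σxy = 22673.83
nΣxy − ΣxΣy = 136042.98 − 142033.32 = -5990.34
nΣx² − (Σx)² = 518271 − 481913.64 = 36357.36; nΣy² − (Σy)² = 44828.4 − 41861.16 = 2967.24
r = -5990.34 / √(36357.36 × 2967.24) = -5990.34 / 10386.5785 ≈ -0.5767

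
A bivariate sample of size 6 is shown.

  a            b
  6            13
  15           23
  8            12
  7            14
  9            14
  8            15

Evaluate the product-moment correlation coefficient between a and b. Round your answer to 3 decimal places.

0.935

n = 6, Σa = 53, Σb = 91, Σa² = 519, Σb² = 1459, Σab = 863
nΣab − ΣaΣb = 5178 − 4823 = 355
nΣa² − (Σa)² = 3114 − 2809 = 305; nΣb² − (Σb)² = 8754 − 8281 = 473
r = 355 / √(305 × 473) = 355 / 379.8223 ≈ 0.935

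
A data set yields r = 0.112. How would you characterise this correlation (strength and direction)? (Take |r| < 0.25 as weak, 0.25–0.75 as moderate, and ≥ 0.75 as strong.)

r = 0.112 > 0 so the relationship is positive.
|r| = 0.112, which falls in the weak range.

weak positive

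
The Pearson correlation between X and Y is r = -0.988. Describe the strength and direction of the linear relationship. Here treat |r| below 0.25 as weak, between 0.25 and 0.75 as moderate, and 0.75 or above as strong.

strong negative

r = -0.988 < 0 so the relationship is negative.
|r| = 0.988, which falls in the strong range.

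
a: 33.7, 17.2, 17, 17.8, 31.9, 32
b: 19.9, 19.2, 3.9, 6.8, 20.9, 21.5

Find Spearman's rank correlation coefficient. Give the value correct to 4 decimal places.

0.7714

Rank a: 6, 2, 1, 3, 4, 5
Rank b: 4, 3, 1, 2, 5, 6
d = rank(a) − rank(b): 2, -1, 0, 1, -1, -1; Σd² = 8
ρ = 1 − 6Σd² / [n(n²−1)] = 1 − 6×8 / (6×35) = 1 − 48/210 ≈ 0.7714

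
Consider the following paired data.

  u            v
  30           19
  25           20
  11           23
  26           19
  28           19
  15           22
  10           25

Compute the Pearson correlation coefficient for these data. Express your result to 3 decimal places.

-0.962

n = 7, Σu = 145, Σv = 147, Σu² = 3431, Σv² = 3121, Σuv = 2929
nΣuv − ΣuΣv = 20503 − 21315 = -812
nΣu² − (Σu)² = 24017 − 21025 = 2992; nΣv² − (Σv)² = 21847 − 21609 = 238
r = -812 / √(2992 × 238) = -812 / 843.8578 ≈ -0.962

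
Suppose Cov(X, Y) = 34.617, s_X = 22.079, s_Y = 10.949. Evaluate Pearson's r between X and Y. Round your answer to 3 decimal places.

0.143

r = Cov(X,Y) / (s_X · s_Y) = 34.617 / (22.079 × 10.949)
  = 34.617 / 241.7430 ≈ 0.143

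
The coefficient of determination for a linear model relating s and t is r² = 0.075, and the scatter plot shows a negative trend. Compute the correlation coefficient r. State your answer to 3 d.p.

-0.274

|r| = √0.075 = 0.274
The association is negative, so r = −0.274.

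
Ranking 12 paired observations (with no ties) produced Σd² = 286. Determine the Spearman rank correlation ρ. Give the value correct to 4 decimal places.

0.0000

ρ = 1 − 6Σd² / [n(n²−1)] = 1 − 6×286 / (12×143)
  = 1 − 1716/1716 = 1 − 1.00000 ≈ 0.0000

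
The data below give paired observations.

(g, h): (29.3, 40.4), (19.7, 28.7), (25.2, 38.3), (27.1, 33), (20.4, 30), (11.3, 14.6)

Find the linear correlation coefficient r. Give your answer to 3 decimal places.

0.954

n = 6, Σg = 133, Σh = 185, Σg² = 3159.88, Σh² = 6124.9, Σgh = 4385.55
nΣgh − ΣgΣh = 26313.3 − 24605 = 1708.3
nΣg² − (Σg)² = 18959.28 − 17689 = 1270.28; nΣh² − (Σh)² = 36749.4 − 34225 = 2524.4
r = 1708.3 / √(1270.28 × 2524.4) = 1708.3 / 1790.7247 ≈ 0.954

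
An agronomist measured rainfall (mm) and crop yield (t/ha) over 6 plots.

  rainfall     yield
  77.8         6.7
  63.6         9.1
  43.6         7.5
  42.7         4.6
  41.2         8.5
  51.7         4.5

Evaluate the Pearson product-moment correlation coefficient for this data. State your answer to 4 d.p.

0.1477

n = 6, Σx = 320.6, Σy = 40.9, Σx² = 18192.38, Σy² = 297.61, Σxy = 2206.29
nΣxy − ΣxΣy = 13237.74 − 13112.54 = 125.2
nΣx² − (Σx)² = 109154.28 − 102784.36 = 6369.92; nΣy² − (Σy)² = 1785.66 − 1672.81 = 112.85
r = 125.2 / √(6369.92 × 112.85) = 125.2 / 847.8476 ≈ 0.1477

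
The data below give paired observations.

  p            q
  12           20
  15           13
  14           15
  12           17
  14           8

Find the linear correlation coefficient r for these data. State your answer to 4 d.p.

n = 5, Σp = 67, Σq = 73, Σp² = 905, Σq² = 1147, Σpq = 961
nΣpq − ΣpΣq = 4805 − 4891 = -86
nΣp² − (Σp)² = 4525 − 4489 = 36; nΣq² − (Σq)² = 5735 − 5329 = 406
r = -86 / √(36 × 406) = -86 / 120.8967 ≈ -0.7114

-0.7114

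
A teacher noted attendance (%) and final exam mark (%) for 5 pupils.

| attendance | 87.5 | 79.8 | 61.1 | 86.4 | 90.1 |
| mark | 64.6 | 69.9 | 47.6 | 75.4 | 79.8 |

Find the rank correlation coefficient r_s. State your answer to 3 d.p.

0.700

Rank attendance: 4, 2, 1, 3, 5
Rank mark: 2, 3, 1, 4, 5
d = rank(attendance) − rank(mark): 2, -1, 0, -1, 0; Σd² = 6
ρ = 1 − 6Σd² / [n(n²−1)] = 1 − 6×6 / (5×24) = 1 − 36/120 ≈ 0.700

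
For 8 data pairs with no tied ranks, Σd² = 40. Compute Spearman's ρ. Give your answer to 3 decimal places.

ρ = 1 − 6Σd² / [n(n²−1)] = 1 − 6×40 / (8×63)
  = 1 − 240/504 = 1 − 0.4762 ≈ 0.524

0.524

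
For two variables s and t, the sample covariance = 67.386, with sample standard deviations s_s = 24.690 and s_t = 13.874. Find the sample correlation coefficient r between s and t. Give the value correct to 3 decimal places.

r = Cov(s,t) / (s_s · s_t) = 67.386 / (24.690 × 13.874)
  = 67.386 / 342.5491 ≈ 0.197

0.197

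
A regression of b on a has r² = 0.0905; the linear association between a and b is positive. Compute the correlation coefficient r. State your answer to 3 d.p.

|r| = √0.0905 = 0.301
The association is positive, so r = 0.301.

0.301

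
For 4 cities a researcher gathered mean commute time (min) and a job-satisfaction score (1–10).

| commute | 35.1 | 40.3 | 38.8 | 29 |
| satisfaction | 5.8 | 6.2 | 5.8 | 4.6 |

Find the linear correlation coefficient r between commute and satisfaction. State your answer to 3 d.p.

n = 4, Σx = 143.2, Σy = 22.4, Σx² = 5202.54, Σy² = 126.88, Σxy = 811.88
nΣxy − ΣxΣy = 3247.52 − 3207.68 = 39.84
nΣx² − (Σx)² = 20810.16 − 20506.24 = 303.92; nΣy² − (Σy)² = 507.52 − 501.76 = 5.76
r = 39.84 / √(303.92 × 5.76) = 39.84 / 41.8399 ≈ 0.952

0.952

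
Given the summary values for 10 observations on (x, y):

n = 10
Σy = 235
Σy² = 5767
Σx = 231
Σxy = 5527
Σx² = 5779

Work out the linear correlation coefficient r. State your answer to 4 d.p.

r = (nΣxy − ΣxΣy) / √[(nΣx² − (Σx)²)(nΣy² − (Σy)²)]
Numerator: 10×5527 − 231×235 = 985
Denominator: √[(57790 − 53361)(57670 − 55225)] = √[4429 × 2445] = 3290.7302
r = 985 / 3290.7302 ≈ 0.2993

0.2993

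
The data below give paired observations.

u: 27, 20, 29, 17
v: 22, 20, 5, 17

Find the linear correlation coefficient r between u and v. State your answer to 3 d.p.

-0.462

n = 4, Σu = 93, Σv = 64, Σu² = 2259, Σv² = 1198, Σuv = 1428
nΣuv − ΣuΣv = 5712 − 5952 = -240
nΣu² − (Σu)² = 9036 − 8649 = 387; nΣv² − (Σv)² = 4792 − 4096 = 696
r = -240 / √(387 × 696) = -240 / 518.9913 ≈ -0.462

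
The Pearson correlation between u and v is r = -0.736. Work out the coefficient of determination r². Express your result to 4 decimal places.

0.5417

r² = (-0.736)² = 0.5417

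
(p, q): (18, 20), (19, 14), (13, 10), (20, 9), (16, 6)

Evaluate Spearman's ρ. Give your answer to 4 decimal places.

Rank p: 3, 4, 1, 5, 2
Rank q: 5, 4, 3, 2, 1
d = rank(p) − rank(q): -2, 0, -2, 3, 1; Σd² = 18
ρ = 1 − 6Σd² / [n(n²−1)] = 1 − 6×18 / (5×24) = 1 − 108/120 ≈ 0.1000

0.1000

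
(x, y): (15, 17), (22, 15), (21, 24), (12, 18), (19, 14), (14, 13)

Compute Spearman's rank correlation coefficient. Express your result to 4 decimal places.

0.0857

Rank x: 3, 6, 5, 1, 4, 2
Rank y: 4, 3, 6, 5, 2, 1
d = rank(x) − rank(y): -1, 3, -1, -4, 2, 1; Σd² = 32
ρ = 1 − 6Σd² / [n(n²−1)] = 1 − 6×32 / (6×35) = 1 − 192/210 ≈ 0.0857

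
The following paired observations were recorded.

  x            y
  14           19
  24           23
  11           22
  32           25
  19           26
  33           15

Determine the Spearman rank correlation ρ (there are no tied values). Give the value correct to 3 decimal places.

Rank x: 2, 4, 1, 5, 3, 6
Rank y: 2, 4, 3, 5, 6, 1
d = rank(x) − rank(y): 0, 0, -2, 0, -3, 5; Σd² = 38
ρ = 1 − 6Σd² / [n(n²−1)] = 1 − 6×38 / (6×35) = 1 − 228/210 ≈ -0.086

-0.086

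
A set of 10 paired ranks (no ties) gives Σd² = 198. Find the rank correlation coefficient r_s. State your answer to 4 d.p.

-0.2000

ρ = 1 − 6Σd² / [n(n²−1)] = 1 − 6×198 / (10×99)
  = 1 − 1188/990 = 1 − 1.20000 ≈ -0.2000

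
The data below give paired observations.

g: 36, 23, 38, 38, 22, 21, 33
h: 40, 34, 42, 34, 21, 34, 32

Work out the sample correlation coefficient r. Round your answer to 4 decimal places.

0.6263

n = 7, Σg = 211, Σh = 237, Σg² = 6727, Σh² = 8297, Σgh = 7342
nΣgh − ΣgΣh = 51394 − 50007 = 1387
nΣg² − (Σg)² = 47089 − 44521 = 2568; nΣh² − (Σh)² = 58079 − 56169 = 1910
r = 1387 / √(2568 × 1910) = 1387 / 2214.6964 ≈ 0.6263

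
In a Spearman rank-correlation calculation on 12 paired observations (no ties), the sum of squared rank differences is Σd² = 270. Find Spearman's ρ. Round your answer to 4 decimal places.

ρ = 1 − 6Σd² / [n(n²−1)] = 1 − 6×270 / (12×143)
  = 1 − 1620/1716 = 1 − 0.94406 ≈ 0.0559

0.0559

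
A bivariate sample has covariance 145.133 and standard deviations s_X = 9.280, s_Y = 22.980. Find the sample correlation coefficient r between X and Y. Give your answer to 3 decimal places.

0.681

r = Cov(X,Y) / (s_X · s_Y) = 145.133 / (9.280 × 22.980)
  = 145.133 / 213.2544 ≈ 0.681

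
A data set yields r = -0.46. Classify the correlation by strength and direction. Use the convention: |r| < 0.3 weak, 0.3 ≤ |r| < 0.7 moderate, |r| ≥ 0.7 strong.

r = -0.46 < 0 so the relationship is negative.
|r| = 0.46, which falls in the moderate range.

moderate negative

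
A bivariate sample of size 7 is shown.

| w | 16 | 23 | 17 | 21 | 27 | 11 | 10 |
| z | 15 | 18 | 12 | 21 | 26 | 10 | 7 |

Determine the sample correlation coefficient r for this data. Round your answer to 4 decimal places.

n = 7, Σw = 125, Σz = 109, Σw² = 2465, Σz² = 1959, Σwz = 2181
nΣwz − ΣwΣz = 15267 − 13625 = 1642
nΣw² − (Σw)² = 17255 − 15625 = 1630; nΣz² − (Σz)² = 13713 − 11881 = 1832
r = 1642 / √(1630 × 1832) = 1642 / 1728.0509 ≈ 0.9502

0.9502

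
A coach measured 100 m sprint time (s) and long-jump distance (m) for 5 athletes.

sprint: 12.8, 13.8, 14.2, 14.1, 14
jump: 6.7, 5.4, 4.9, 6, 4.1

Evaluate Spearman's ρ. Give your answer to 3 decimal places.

Rank sprint: 1, 2, 5, 4, 3
Rank jump: 5, 3, 2, 4, 1
d = rank(sprint) − rank(jump): -4, -1, 3, 0, 2; Σd² = 30
ρ = 1 − 6Σd² / [n(n²−1)] = 1 − 6×30 / (5×24) = 1 − 180/120 ≈ -0.500

-0.500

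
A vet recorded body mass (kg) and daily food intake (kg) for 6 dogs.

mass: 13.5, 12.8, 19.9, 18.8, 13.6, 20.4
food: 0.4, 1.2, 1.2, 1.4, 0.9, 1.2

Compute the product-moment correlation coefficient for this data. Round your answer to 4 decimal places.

n = 6, Σx = 99, Σy = 6.3, Σx² = 1696.66, Σy² = 7.25, Σxy = 107.68
nΣxy − ΣxΣy = 646.08 − 623.7 = 22.38
nΣx² − (Σx)² = 10179.96 − 9801 = 378.96; nΣy² − (Σy)² = 43.5 − 39.69 = 3.81
r = 22.38 / √(378.96 × 3.81) = 22.38 / 37.9979 ≈ 0.5890

0.5890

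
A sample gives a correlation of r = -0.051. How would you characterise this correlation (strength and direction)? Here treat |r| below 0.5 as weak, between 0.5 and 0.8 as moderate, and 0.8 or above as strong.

weak negative

r = -0.051 < 0 so the relationship is negative.
|r| = 0.051, which falls in the weak range.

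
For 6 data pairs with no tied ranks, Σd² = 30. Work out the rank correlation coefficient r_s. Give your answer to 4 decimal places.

ρ = 1 − 6Σd² / [n(n²−1)] = 1 − 6×30 / (6×35)
  = 1 − 180/210 = 1 − 0.85714 ≈ 0.1429

0.1429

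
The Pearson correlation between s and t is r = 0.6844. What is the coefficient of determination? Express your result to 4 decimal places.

0.4684

r² = (0.6844)² = 0.4684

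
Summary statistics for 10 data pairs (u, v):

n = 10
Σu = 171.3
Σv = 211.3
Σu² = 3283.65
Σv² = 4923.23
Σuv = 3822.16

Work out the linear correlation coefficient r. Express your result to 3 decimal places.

0.506

r = (nΣuv − ΣuΣv) / √[(nΣu² − (Σu)²)(nΣv² − (Σv)²)]
Numerator: 10×3822.16 − 171.3×211.3 = 2025.91
Denominator: √[(32836.5 − 29343.69)(49232.3 − 44647.69)] = √[3492.81 × 4584.61] = 4001.6461
r = 2025.91 / 4001.6461 ≈ 0.506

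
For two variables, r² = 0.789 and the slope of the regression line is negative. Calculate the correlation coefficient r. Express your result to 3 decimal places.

|r| = √0.789 = 0.888
The association is negative, so r = −0.888.

-0.888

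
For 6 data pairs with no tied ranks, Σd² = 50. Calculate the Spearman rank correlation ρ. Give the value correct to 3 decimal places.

ρ = 1 − 6Σd² / [n(n²−1)] = 1 − 6×50 / (6×35)
  = 1 − 300/210 = 1 − 1.4286 ≈ -0.429

-0.429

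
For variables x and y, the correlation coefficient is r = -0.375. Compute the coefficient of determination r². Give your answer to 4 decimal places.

0.1406

r² = (-0.375)² = 0.1406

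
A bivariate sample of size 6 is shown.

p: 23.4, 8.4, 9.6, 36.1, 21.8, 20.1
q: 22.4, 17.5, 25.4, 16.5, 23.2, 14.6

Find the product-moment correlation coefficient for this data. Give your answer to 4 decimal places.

n = 6, Σp = 119.4, Σq = 119.6, Σp² = 2892.74, Σq² = 2476.82, Σpq = 2309.87
nΣpq − ΣpΣq = 13859.22 − 14280.24 = -421.02
nΣp² − (Σp)² = 17356.44 − 14256.36 = 3100.08; nΣq² − (Σq)² = 14860.92 − 14304.16 = 556.76
r = -421.02 / √(3100.08 × 556.76) = -421.02 / 1313.7734 ≈ -0.3205

-0.3205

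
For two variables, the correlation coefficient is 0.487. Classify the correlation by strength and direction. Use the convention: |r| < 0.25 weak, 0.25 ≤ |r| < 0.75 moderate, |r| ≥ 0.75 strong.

r = 0.487 > 0 so the relationship is positive.
|r| = 0.487, which falls in the moderate range.

moderate positive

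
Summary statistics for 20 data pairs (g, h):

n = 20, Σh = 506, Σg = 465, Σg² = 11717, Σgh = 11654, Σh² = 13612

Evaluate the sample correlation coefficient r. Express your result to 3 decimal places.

r = (nΣgh − ΣgΣh) / √[(nΣg² − (Σg)²)(nΣh² − (Σh)²)]
Numerator: 20×11654 − 465×506 = -2210
Denominator: √[(234340 − 216225)(272240 − 256036)] = √[18115 × 16204] = 17132.8766
r = -2210 / 17132.8766 ≈ -0.129

-0.129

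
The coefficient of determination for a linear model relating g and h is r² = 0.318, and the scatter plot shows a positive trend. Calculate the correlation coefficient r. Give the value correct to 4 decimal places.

|r| = √0.318 = 0.5639
The association is positive, so r = 0.5639.

0.5639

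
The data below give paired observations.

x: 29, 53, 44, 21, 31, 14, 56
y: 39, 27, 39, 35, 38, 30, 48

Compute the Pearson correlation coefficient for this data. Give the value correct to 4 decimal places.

0.3488

n = 7, Σx = 248, Σy = 256, Σx² = 10320, Σy² = 9644, Σxy = 9299
nΣxy − ΣxΣy = 65093 − 63488 = 1605
nΣx² − (Σx)² = 72240 − 61504 = 10736; nΣy² − (Σy)² = 67508 − 65536 = 1972
r = 1605 / √(10736 × 1972) = 1605 / 4601.2381 ≈ 0.3488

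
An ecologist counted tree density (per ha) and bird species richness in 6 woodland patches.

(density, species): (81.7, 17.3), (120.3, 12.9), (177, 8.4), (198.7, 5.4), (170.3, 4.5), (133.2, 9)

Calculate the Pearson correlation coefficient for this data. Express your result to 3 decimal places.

n = 6, Σx = 881.2, Σy = 57.5, Σx² = 138702, Σy² = 666.67, Σxy = 7490.21
nΣxy − ΣxΣy = 44941.26 − 50669 = -5727.74
nΣx² − (Σx)² = 832212 − 776513.44 = 55698.56; nΣy² − (Σy)² = 4000.02 − 3306.25 = 693.77
r = -5727.74 / √(55698.56 × 693.77) = -5727.74 / 6216.2682 ≈ -0.921

-0.921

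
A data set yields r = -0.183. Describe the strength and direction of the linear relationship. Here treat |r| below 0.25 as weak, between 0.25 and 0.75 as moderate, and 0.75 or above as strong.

weak negative

r = -0.183 < 0 so the relationship is negative.
|r| = 0.183, which falls in the weak range.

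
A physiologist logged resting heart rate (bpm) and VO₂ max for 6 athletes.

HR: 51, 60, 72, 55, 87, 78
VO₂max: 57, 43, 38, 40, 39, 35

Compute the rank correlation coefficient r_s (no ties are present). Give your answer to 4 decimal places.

-0.7714

Rank HR: 1, 3, 4, 2, 6, 5
Rank VO₂max: 6, 5, 2, 4, 3, 1
d = rank(HR) − rank(VO₂max): -5, -2, 2, -2, 3, 4; Σd² = 62
ρ = 1 − 6Σd² / [n(n²−1)] = 1 − 6×62 / (6×35) = 1 − 372/210 ≈ -0.7714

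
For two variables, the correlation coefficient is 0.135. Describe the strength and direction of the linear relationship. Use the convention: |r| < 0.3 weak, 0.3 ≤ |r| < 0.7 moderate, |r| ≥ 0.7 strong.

r = 0.135 > 0 so the relationship is positive.
|r| = 0.135, which falls in the weak range.

weak positive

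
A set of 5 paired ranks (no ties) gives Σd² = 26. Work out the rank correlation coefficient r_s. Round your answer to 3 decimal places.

ρ = 1 − 6Σd² / [n(n²−1)] = 1 − 6×26 / (5×24)
  = 1 − 156/120 = 1 − 1.3000 ≈ -0.300

-0.300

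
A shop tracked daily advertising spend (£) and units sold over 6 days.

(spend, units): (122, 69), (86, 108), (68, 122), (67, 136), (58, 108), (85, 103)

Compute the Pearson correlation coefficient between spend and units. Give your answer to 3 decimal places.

n = 6, Σx = 486, Σy = 646, Σx² = 41982, Σy² = 72078, Σxy = 50133
nΣxy − ΣxΣy = 300798 − 313956 = -13158
nΣx² − (Σx)² = 251892 − 236196 = 15696; nΣy² − (Σy)² = 432468 − 417316 = 15152
r = -13158 / √(15696 × 15152) = -13158 / 15421.6015 ≈ -0.853

-0.853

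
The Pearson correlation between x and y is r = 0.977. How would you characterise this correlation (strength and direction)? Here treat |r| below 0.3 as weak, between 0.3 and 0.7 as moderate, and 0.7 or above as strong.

strong positive

r = 0.977 > 0 so the relationship is positive.
|r| = 0.977, which falls in the strong range.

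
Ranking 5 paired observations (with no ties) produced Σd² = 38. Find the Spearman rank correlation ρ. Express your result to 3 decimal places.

-0.900

ρ = 1 − 6Σd² / [n(n²−1)] = 1 − 6×38 / (5×24)
  = 1 − 228/120 = 1 − 1.9000 ≈ -0.900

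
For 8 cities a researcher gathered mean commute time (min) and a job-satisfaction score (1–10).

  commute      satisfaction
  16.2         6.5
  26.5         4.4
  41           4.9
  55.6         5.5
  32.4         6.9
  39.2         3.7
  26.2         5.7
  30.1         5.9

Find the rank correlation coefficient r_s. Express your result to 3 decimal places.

Rank commute: 1, 3, 7, 8, 5, 6, 2, 4
Rank satisfaction: 7, 2, 3, 4, 8, 1, 5, 6
d = rank(commute) − rank(satisfaction): -6, 1, 4, 4, -3, 5, -3, -2; Σd² = 116
ρ = 1 − 6Σd² / [n(n²−1)] = 1 − 6×116 / (8×63) = 1 − 696/504 ≈ -0.381

-0.381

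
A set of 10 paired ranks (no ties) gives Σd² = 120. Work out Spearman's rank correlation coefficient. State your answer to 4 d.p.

0.2727

ρ = 1 − 6Σd² / [n(n²−1)] = 1 − 6×120 / (10×99)
  = 1 − 720/990 = 1 − 0.72727 ≈ 0.2727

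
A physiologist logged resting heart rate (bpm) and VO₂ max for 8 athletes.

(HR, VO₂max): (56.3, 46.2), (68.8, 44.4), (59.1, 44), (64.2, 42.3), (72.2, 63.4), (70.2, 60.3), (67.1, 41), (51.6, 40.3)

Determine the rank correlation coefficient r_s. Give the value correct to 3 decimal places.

0.667

Rank HR: 2, 6, 3, 4, 8, 7, 5, 1
Rank VO₂max: 6, 5, 4, 3, 8, 7, 2, 1
d = rank(HR) − rank(VO₂max): -4, 1, -1, 1, 0, 0, 3, 0; Σd² = 28
ρ = 1 − 6Σd² / [n(n²−1)] = 1 − 6×28 / (8×63) = 1 − 168/504 ≈ 0.667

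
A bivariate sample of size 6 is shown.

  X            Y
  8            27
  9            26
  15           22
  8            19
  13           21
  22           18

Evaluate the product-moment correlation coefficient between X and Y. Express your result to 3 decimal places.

-0.615

n = 6, ΣX = 75, ΣY = 133, ΣX² = 1087, ΣY² = 3015, ΣXY = 1601
nΣXY − ΣXΣY = 9606 − 9975 = -369
nΣX² − (ΣX)² = 6522 − 5625 = 897; nΣY² − (ΣY)² = 18090 − 17689 = 401
r = -369 / √(897 × 401) = -369 / 599.7474 ≈ -0.615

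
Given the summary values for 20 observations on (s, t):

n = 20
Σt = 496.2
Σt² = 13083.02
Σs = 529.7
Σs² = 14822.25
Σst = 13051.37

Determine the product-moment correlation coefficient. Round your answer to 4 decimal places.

-0.1156

r = (nΣst − ΣsΣt) / √[(nΣs² − (Σs)²)(nΣt² − (Σt)²)]
Numerator: 20×13051.37 − 529.7×496.2 = -1809.74
Denominator: √[(296445 − 280582.09)(261660.4 − 246214.44)] = √[15862.91 × 15445.96] = 15653.0468
r = -1809.74 / 15653.0468 ≈ -0.1156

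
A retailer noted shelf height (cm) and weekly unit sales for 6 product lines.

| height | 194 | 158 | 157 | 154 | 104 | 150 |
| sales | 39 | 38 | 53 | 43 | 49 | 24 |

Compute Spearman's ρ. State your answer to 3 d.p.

-0.143

Rank height: 6, 5, 4, 3, 1, 2
Rank sales: 3, 2, 6, 4, 5, 1
d = rank(height) − rank(sales): 3, 3, -2, -1, -4, 1; Σd² = 40
ρ = 1 − 6Σd² / [n(n²−1)] = 1 − 6×40 / (6×35) = 1 − 240/210 ≈ -0.143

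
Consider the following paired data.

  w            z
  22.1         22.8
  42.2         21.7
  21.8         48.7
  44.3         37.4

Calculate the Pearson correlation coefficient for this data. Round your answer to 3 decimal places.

-0.251

n = 4, Σw = 130.4, Σz = 130.6, Σw² = 4706.98, Σz² = 4761.18, Σwz = 4138.1
nΣwz − ΣwΣz = 16552.4 − 17030.24 = -477.84
nΣw² − (Σw)² = 18827.92 − 17004.16 = 1823.76; nΣz² − (Σz)² = 19044.72 − 17056.36 = 1988.36
r = -477.84 / √(1823.76 × 1988.36) = -477.84 / 1904.2824 ≈ -0.251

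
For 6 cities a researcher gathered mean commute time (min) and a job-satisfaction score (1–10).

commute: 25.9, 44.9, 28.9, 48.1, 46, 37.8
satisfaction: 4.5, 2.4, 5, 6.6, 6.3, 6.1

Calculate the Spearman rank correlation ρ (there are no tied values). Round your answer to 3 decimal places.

Rank commute: 1, 4, 2, 6, 5, 3
Rank satisfaction: 2, 1, 3, 6, 5, 4
d = rank(commute) − rank(satisfaction): -1, 3, -1, 0, 0, -1; Σd² = 12
ρ = 1 − 6Σd² / [n(n²−1)] = 1 − 6×12 / (6×35) = 1 − 72/210 ≈ 0.657

0.657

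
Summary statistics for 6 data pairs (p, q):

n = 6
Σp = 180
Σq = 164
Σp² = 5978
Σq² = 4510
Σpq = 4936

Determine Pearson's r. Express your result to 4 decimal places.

0.1273

r = (nΣpq − ΣpΣq) / √[(nΣp² − (Σp)²)(nΣq² − (Σq)²)]
Numerator: 6×4936 − 180×164 = 96
Denominator: √[(35868 − 32400)(27060 − 26896)] = √[3468 × 164] = 754.1565
r = 96 / 754.1565 ≈ 0.1273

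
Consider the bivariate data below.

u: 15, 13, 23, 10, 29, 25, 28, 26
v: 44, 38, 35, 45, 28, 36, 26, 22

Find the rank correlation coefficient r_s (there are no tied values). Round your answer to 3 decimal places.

-0.857

Rank u: 3, 2, 4, 1, 8, 5, 7, 6
Rank v: 7, 6, 4, 8, 3, 5, 2, 1
d = rank(u) − rank(v): -4, -4, 0, -7, 5, 0, 5, 5; Σd² = 156
ρ = 1 − 6Σd² / [n(n²−1)] = 1 − 6×156 / (8×63) = 1 − 936/504 ≈ -0.857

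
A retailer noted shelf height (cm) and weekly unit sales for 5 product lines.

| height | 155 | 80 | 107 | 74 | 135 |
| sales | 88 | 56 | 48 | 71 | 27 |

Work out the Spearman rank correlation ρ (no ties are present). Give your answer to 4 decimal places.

Rank height: 5, 2, 3, 1, 4
Rank sales: 5, 3, 2, 4, 1
d = rank(height) − rank(sales): 0, -1, 1, -3, 3; Σd² = 20
ρ = 1 − 6Σd² / [n(n²−1)] = 1 − 6×20 / (5×24) = 1 − 120/120 ≈ 0.0000

0.0000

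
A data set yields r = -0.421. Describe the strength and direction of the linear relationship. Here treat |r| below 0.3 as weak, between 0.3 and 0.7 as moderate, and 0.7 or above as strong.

r = -0.421 < 0 so the relationship is negative.
|r| = 0.421, which falls in the moderate range.

moderate negative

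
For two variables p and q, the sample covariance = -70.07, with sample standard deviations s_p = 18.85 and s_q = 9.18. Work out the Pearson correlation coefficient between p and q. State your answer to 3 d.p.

r = Cov(p,q) / (s_p · s_q) = -70.07 / (18.85 × 9.18)
  = -70.07 / 173.0430 ≈ -0.405

-0.405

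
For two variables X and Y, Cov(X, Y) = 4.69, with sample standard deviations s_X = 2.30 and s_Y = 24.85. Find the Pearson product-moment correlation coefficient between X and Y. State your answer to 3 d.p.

0.082

r = Cov(X,Y) / (s_X · s_Y) = 4.69 / (2.30 × 24.85)
  = 4.69 / 57.1550 ≈ 0.082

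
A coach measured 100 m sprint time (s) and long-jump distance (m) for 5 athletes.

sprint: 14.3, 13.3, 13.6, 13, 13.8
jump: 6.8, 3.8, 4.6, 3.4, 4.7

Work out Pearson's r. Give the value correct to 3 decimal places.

n = 5, Σx = 68, Σy = 23.3, Σx² = 925.78, Σy² = 115.49, Σxy = 319.4
nΣxy − ΣxΣy = 1597 − 1584.4 = 12.6
nΣx² − (Σx)² = 4628.9 − 4624 = 4.9; nΣy² − (Σy)² = 577.45 − 542.89 = 34.56
r = 12.6 / √(4.9 × 34.56) = 12.6 / 13.0132 ≈ 0.968

0.968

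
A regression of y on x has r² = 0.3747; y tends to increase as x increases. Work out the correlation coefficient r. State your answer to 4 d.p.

|r| = √0.3747 = 0.6121
The association is positive, so r = 0.6121.

0.6121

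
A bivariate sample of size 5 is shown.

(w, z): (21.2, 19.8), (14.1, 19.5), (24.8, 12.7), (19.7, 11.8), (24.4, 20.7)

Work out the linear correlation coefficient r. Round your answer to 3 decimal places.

-0.186

n = 5, Σw = 104.2, Σz = 84.5, Σw² = 2246.74, Σz² = 1501.31, Σwz = 1747.21
nΣwz − ΣwΣz = 8736.05 − 8804.9 = -68.85
nΣw² − (Σw)² = 11233.7 − 10857.64 = 376.06; nΣz² − (Σz)² = 7506.55 − 7140.25 = 366.3
r = -68.85 / √(376.06 × 366.3) = -68.85 / 371.1479 ≈ -0.186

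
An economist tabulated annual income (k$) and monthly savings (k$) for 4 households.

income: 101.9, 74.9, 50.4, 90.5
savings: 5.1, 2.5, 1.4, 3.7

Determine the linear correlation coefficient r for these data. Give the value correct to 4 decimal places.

n = 4, Σx = 317.7, Σy = 12.7, Σx² = 26724.03, Σy² = 47.91, Σxy = 1112.35
nΣxy − ΣxΣy = 4449.4 − 4034.79 = 414.61
nΣx² − (Σx)² = 106896.12 − 100933.29 = 5962.83; nΣy² − (Σy)² = 191.64 − 161.29 = 30.35
r = 414.61 / √(5962.83 × 30.35) = 414.61 / 425.4079 ≈ 0.9746

0.9746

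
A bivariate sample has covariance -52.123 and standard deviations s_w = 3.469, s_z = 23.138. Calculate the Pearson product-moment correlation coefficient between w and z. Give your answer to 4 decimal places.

r = Cov(w,z) / (s_w · s_z) = -52.123 / (3.469 × 23.138)
  = -52.123 / 80.2657 ≈ -0.6494

-0.6494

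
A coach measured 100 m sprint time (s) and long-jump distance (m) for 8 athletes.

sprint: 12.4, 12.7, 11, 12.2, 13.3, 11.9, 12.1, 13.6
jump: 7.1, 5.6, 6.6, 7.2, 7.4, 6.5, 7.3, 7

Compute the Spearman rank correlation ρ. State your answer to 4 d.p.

Rank sprint: 5, 6, 1, 4, 7, 2, 3, 8
Rank jump: 5, 1, 3, 6, 8, 2, 7, 4
d = rank(sprint) − rank(jump): 0, 5, -2, -2, -1, 0, -4, 4; Σd² = 66
ρ = 1 − 6Σd² / [n(n²−1)] = 1 − 6×66 / (8×63) = 1 − 396/504 ≈ 0.2143

0.2143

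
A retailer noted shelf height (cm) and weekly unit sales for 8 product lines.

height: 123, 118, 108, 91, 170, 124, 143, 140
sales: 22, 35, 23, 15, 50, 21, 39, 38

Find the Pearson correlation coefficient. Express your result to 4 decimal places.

0.8987

n = 8, Σx = 1017, Σy = 243, Σx² = 133323, Σy² = 8369, Σxy = 32686
nΣxy − ΣxΣy = 261488 − 247131 = 14357
nΣx² − (Σx)² = 1066584 − 1034289 = 32295; nΣy² − (Σy)² = 66952 − 59049 = 7903
r = 14357 / √(32295 × 7903) = 14357 / 15975.8375 ≈ 0.8987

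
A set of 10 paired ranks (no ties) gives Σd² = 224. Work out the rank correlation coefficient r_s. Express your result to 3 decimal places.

ρ = 1 − 6Σd² / [n(n²−1)] = 1 − 6×224 / (10×99)
  = 1 − 1344/990 = 1 − 1.3576 ≈ -0.358

-0.358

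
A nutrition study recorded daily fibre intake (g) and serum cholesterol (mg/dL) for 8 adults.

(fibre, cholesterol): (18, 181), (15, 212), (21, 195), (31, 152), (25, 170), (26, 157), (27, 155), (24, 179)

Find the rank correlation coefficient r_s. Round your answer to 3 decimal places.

-0.976

Rank fibre: 2, 1, 3, 8, 5, 6, 7, 4
Rank cholesterol: 6, 8, 7, 1, 4, 3, 2, 5
d = rank(fibre) − rank(cholesterol): -4, -7, -4, 7, 1, 3, 5, -1; Σd² = 166
ρ = 1 − 6Σd² / [n(n²−1)] = 1 − 6×166 / (8×63) = 1 − 996/504 ≈ -0.976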